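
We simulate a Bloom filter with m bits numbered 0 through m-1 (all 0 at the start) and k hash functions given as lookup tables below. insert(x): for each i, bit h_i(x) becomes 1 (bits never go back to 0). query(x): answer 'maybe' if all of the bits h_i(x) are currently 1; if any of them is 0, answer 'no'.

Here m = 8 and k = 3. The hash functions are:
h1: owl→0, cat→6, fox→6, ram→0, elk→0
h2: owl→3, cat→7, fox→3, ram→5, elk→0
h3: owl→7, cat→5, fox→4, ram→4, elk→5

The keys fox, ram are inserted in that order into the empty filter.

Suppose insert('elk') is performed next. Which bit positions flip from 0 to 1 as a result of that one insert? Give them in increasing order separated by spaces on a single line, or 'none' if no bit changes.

Answer: none

Derivation:
Start: bits=00000000
After insert 'fox': sets bits 3 4 6 -> bits=00011010
After insert 'ram': sets bits 0 4 5 -> bits=10011110
insert 'elk' would touch bits 0 5; currently bit0=1, bit5=1
Bits that are 0 among those (would change 0->1): none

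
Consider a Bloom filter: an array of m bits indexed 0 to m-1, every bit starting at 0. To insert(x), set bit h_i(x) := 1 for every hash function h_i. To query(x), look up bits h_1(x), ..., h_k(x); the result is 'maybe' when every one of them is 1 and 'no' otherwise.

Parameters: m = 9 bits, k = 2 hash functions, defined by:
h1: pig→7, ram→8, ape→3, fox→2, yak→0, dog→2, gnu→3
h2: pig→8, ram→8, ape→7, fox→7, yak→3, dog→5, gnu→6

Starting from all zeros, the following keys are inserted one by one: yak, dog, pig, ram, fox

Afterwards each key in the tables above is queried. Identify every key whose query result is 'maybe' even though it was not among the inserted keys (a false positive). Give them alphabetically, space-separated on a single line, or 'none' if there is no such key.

Start: bits=000000000
After insert 'yak': sets bits 0 3 -> bits=100100000
After insert 'dog': sets bits 2 5 -> bits=101101000
After insert 'pig': sets bits 7 8 -> bits=101101011
After insert 'ram': sets bits 8 -> bits=101101011
After insert 'fox': sets bits 2 7 -> bits=101101011
Not inserted: ape gnu — query each against bits=101101011:
query ape: checks bit3=1, bit7=1 (all 1) -> maybe => FALSE POSITIVE
query gnu: checks bit3=1, bit6=0 (has a 0) -> no => not a false positive
False positives (alphabetical): ape

Answer: ape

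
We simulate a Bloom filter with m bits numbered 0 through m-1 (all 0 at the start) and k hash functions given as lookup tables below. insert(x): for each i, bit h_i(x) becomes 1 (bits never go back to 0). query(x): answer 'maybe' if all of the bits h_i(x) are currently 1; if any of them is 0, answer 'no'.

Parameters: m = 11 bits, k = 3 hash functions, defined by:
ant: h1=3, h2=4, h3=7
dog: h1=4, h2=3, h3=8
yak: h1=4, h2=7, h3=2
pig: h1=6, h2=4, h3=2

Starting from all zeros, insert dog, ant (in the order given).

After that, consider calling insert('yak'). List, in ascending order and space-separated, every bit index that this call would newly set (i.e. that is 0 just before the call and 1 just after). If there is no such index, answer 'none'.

Answer: 2

Derivation:
Start: bits=00000000000
After insert 'dog': sets bits 3 4 8 -> bits=00011000100
After insert 'ant': sets bits 3 4 7 -> bits=00011001100
insert 'yak' would touch bits 2 4 7; currently bit2=0, bit4=1, bit7=1
Bits that are 0 among those (would change 0->1): 2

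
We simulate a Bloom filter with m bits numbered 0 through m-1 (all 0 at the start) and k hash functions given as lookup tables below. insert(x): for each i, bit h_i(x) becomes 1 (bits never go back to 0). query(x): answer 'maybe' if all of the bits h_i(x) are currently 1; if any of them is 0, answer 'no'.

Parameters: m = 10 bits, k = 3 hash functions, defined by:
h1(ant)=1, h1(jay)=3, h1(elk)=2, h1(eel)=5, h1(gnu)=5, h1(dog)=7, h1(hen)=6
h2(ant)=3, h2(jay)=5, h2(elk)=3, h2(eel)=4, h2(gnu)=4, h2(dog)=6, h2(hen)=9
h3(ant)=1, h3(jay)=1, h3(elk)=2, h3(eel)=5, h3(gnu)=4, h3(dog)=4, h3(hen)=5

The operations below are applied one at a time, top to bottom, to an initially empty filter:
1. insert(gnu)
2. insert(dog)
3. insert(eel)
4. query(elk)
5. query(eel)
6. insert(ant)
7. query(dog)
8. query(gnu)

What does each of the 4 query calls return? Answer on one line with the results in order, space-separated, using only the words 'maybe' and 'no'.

Answer: no maybe maybe maybe

Derivation:
Start: bits=0000000000
Op 1: insert gnu -> sets bits 4 5 -> bits=0000110000
Op 2: insert dog -> sets bits 4 6 7 -> bits=0000111100
Op 3: insert eel -> sets bits 4 5 -> bits=0000111100
Op 4: query elk -> checks bit2=0, bit3=0 (has a 0) -> no
Op 5: query eel -> checks bit4=1, bit5=1 (all 1) -> maybe
Op 6: insert ant -> sets bits 1 3 -> bits=0101111100
Op 7: query dog -> checks bit4=1, bit6=1, bit7=1 (all 1) -> maybe
Op 8: query gnu -> checks bit4=1, bit5=1 (all 1) -> maybe
Query results in order: no maybe maybe maybe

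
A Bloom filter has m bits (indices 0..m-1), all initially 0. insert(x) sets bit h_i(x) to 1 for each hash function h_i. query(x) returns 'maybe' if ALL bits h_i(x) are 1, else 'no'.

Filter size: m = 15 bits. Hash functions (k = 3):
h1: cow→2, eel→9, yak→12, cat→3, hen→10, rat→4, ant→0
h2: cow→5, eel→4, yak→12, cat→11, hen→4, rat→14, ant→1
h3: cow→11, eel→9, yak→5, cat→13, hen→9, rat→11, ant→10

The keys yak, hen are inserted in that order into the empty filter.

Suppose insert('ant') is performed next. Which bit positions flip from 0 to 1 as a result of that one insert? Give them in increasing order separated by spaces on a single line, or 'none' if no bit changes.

Start: bits=000000000000000
After insert 'yak': sets bits 5 12 -> bits=000001000000100
After insert 'hen': sets bits 4 9 10 -> bits=000011000110100
insert 'ant' would touch bits 0 1 10; currently bit0=0, bit1=0, bit10=1
Bits that are 0 among those (would change 0->1): 0 1

Answer: 0 1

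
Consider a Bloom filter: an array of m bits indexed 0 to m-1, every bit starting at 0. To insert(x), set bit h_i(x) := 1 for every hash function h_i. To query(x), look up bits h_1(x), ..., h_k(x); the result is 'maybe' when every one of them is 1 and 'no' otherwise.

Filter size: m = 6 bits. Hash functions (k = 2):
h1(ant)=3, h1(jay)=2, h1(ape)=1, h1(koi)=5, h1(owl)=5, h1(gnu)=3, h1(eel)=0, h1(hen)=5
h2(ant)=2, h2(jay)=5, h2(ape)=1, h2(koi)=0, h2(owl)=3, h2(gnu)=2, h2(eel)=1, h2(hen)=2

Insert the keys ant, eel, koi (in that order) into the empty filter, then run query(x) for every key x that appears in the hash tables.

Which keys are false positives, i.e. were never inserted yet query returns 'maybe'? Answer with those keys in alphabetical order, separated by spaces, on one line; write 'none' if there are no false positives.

Answer: ape gnu hen jay owl

Derivation:
Start: bits=000000
After insert 'ant': sets bits 2 3 -> bits=001100
After insert 'eel': sets bits 0 1 -> bits=111100
After insert 'koi': sets bits 0 5 -> bits=111101
Not inserted: ape gnu hen jay owl — query each against bits=111101:
query ape: checks bit1=1 (all 1) -> maybe => FALSE POSITIVE
query gnu: checks bit2=1, bit3=1 (all 1) -> maybe => FALSE POSITIVE
query hen: checks bit2=1, bit5=1 (all 1) -> maybe => FALSE POSITIVE
query jay: checks bit2=1, bit5=1 (all 1) -> maybe => FALSE POSITIVE
query owl: checks bit3=1, bit5=1 (all 1) -> maybe => FALSE POSITIVE
False positives (alphabetical): ape gnu hen jay owl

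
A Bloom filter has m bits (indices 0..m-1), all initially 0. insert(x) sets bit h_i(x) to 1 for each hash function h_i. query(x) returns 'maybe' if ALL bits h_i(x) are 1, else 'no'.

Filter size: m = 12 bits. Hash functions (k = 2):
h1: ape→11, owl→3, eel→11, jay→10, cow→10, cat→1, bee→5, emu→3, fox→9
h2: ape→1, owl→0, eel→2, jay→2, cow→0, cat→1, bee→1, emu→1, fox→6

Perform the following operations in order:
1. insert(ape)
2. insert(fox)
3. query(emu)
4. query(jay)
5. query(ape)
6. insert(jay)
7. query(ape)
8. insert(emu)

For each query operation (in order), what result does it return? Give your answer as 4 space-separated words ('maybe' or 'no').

Start: bits=000000000000
Op 1: insert ape -> sets bits 1 11 -> bits=010000000001
Op 2: insert fox -> sets bits 6 9 -> bits=010000100101
Op 3: query emu -> checks bit1=1, bit3=0 (has a 0) -> no
Op 4: query jay -> checks bit2=0, bit10=0 (has a 0) -> no
Op 5: query ape -> checks bit1=1, bit11=1 (all 1) -> maybe
Op 6: insert jay -> sets bits 2 10 -> bits=011000100111
Op 7: query ape -> checks bit1=1, bit11=1 (all 1) -> maybe
Op 8: insert emu -> sets bits 1 3 -> bits=011100100111
Query results in order: no no maybe maybe

Answer: no no maybe maybe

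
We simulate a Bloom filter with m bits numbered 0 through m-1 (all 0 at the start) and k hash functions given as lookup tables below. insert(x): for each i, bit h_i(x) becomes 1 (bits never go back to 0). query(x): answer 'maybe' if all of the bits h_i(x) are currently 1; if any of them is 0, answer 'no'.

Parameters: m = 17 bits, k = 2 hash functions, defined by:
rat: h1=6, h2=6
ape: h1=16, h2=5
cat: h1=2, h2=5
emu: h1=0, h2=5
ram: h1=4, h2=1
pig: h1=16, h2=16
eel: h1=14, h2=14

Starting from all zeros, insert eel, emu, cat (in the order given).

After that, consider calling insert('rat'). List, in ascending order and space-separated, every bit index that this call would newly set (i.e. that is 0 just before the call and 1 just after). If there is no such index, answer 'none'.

Answer: 6

Derivation:
Start: bits=00000000000000000
After insert 'eel': sets bits 14 -> bits=00000000000000100
After insert 'emu': sets bits 0 5 -> bits=10000100000000100
After insert 'cat': sets bits 2 5 -> bits=10100100000000100
insert 'rat' would touch bits 6; currently bit6=0
Bits that are 0 among those (would change 0->1): 6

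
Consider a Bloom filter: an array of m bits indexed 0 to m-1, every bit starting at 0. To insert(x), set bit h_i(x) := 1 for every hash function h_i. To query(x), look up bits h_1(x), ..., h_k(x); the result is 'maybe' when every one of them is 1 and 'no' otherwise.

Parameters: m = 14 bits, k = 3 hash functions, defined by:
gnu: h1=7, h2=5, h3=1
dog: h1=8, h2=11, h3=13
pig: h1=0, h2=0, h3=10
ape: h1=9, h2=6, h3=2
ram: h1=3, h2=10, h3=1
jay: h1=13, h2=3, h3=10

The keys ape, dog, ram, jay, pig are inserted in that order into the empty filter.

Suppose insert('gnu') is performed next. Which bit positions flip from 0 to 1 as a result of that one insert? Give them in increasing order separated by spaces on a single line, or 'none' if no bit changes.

Answer: 5 7

Derivation:
Start: bits=00000000000000
After insert 'ape': sets bits 2 6 9 -> bits=00100010010000
After insert 'dog': sets bits 8 11 13 -> bits=00100010110101
After insert 'ram': sets bits 1 3 10 -> bits=01110010111101
After insert 'jay': sets bits 3 10 13 -> bits=01110010111101
After insert 'pig': sets bits 0 10 -> bits=11110010111101
insert 'gnu' would touch bits 1 5 7; currently bit1=1, bit5=0, bit7=0
Bits that are 0 among those (would change 0->1): 5 7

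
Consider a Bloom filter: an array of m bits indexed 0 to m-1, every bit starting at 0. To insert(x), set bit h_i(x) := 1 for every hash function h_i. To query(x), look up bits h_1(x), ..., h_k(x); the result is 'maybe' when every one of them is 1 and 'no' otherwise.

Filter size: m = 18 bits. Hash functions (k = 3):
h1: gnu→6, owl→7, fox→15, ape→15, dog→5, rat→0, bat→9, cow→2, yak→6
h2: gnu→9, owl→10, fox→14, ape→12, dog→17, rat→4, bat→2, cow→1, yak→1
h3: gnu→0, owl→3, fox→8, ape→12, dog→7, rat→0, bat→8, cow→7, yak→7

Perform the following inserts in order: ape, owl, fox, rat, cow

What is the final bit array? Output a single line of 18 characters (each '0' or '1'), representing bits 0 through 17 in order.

Start: bits=000000000000000000
After insert 'ape': sets bits 12 15 -> bits=000000000000100100
After insert 'owl': sets bits 3 7 10 -> bits=000100010010100100
After insert 'fox': sets bits 8 14 15 -> bits=000100011010101100
After insert 'rat': sets bits 0 4 -> bits=100110011010101100
After insert 'cow': sets bits 1 2 7 -> bits=111110011010101100

Answer: 111110011010101100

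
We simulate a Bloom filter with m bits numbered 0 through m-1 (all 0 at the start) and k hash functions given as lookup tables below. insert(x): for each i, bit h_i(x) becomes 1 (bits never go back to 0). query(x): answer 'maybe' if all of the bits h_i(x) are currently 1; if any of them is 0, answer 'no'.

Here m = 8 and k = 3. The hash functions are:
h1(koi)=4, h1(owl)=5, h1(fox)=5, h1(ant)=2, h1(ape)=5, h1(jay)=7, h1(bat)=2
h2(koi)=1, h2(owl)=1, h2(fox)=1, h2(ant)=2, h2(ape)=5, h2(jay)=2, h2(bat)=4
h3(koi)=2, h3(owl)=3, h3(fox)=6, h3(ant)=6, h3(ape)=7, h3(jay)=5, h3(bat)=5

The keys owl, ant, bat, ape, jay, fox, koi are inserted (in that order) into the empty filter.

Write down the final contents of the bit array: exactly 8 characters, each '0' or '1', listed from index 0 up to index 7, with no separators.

Answer: 01111111

Derivation:
Start: bits=00000000
After insert 'owl': sets bits 1 3 5 -> bits=01010100
After insert 'ant': sets bits 2 6 -> bits=01110110
After insert 'bat': sets bits 2 4 5 -> bits=01111110
After insert 'ape': sets bits 5 7 -> bits=01111111
After insert 'jay': sets bits 2 5 7 -> bits=01111111
After insert 'fox': sets bits 1 5 6 -> bits=01111111
After insert 'koi': sets bits 1 2 4 -> bits=01111111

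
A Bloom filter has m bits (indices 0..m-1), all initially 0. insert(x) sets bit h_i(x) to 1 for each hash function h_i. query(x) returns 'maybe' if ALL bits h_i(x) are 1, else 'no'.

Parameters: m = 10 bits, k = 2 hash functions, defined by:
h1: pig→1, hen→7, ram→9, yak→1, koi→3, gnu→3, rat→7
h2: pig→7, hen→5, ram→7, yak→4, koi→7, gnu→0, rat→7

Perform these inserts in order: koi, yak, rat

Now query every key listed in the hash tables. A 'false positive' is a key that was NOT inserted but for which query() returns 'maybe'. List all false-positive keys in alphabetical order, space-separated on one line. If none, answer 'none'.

Start: bits=0000000000
After insert 'koi': sets bits 3 7 -> bits=0001000100
After insert 'yak': sets bits 1 4 -> bits=0101100100
After insert 'rat': sets bits 7 -> bits=0101100100
Not inserted: gnu hen pig ram — query each against bits=0101100100:
query gnu: checks bit0=0, bit3=1 (has a 0) -> no => not a false positive
query hen: checks bit5=0, bit7=1 (has a 0) -> no => not a false positive
query pig: checks bit1=1, bit7=1 (all 1) -> maybe => FALSE POSITIVE
query ram: checks bit7=1, bit9=0 (has a 0) -> no => not a false positive
False positives (alphabetical): pig

Answer: pig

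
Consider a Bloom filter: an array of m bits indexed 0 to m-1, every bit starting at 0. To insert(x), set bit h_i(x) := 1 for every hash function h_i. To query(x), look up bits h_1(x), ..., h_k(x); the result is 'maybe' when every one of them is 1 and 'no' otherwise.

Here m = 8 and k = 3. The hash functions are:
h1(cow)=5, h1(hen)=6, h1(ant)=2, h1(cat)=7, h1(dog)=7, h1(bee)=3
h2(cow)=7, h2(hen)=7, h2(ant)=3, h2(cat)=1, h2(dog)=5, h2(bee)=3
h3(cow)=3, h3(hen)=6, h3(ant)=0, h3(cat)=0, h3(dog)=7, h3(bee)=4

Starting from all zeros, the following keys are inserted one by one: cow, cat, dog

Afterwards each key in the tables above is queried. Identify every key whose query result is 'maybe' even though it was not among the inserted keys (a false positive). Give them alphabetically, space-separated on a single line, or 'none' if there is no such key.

Start: bits=00000000
After insert 'cow': sets bits 3 5 7 -> bits=00010101
After insert 'cat': sets bits 0 1 7 -> bits=11010101
After insert 'dog': sets bits 5 7 -> bits=11010101
Not inserted: ant bee hen — query each against bits=11010101:
query ant: checks bit0=1, bit2=0, bit3=1 (has a 0) -> no => not a false positive
query bee: checks bit3=1, bit4=0 (has a 0) -> no => not a false positive
query hen: checks bit6=0, bit7=1 (has a 0) -> no => not a false positive
False positives (alphabetical): none

Answer: none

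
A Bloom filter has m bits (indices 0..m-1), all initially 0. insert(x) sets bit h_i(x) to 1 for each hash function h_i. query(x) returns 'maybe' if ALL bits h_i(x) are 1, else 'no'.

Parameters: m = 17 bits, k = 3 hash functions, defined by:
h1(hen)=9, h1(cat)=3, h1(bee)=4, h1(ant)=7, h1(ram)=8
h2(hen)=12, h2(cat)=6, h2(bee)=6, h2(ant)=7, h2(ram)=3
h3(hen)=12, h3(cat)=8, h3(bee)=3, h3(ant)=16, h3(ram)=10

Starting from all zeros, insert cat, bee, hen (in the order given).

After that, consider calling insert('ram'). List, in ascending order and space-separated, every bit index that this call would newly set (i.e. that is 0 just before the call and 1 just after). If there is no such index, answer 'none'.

Answer: 10

Derivation:
Start: bits=00000000000000000
After insert 'cat': sets bits 3 6 8 -> bits=00010010100000000
After insert 'bee': sets bits 3 4 6 -> bits=00011010100000000
After insert 'hen': sets bits 9 12 -> bits=00011010110010000
insert 'ram' would touch bits 3 8 10; currently bit3=1, bit8=1, bit10=0
Bits that are 0 among those (would change 0->1): 10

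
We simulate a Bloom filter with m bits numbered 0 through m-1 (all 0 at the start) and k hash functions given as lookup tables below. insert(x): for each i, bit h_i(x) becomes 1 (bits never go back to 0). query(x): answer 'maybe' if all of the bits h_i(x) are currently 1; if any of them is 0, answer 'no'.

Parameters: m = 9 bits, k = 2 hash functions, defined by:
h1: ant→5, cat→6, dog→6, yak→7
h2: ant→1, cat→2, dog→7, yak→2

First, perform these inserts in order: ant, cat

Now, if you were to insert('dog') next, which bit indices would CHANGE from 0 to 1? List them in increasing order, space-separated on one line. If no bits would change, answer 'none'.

Start: bits=000000000
After insert 'ant': sets bits 1 5 -> bits=010001000
After insert 'cat': sets bits 2 6 -> bits=011001100
insert 'dog' would touch bits 6 7; currently bit6=1, bit7=0
Bits that are 0 among those (would change 0->1): 7

Answer: 7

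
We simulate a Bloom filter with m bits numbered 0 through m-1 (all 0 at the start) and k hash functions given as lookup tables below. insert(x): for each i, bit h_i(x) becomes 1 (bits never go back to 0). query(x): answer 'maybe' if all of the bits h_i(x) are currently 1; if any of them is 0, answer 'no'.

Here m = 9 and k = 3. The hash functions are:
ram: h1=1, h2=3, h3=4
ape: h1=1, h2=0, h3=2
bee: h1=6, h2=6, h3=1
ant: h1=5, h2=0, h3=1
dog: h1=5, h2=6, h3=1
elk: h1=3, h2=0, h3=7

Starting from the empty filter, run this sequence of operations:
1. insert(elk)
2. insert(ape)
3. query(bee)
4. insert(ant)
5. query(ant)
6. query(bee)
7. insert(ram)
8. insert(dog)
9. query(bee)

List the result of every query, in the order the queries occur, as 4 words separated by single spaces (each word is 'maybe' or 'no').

Answer: no maybe no maybe

Derivation:
Start: bits=000000000
Op 1: insert elk -> sets bits 0 3 7 -> bits=100100010
Op 2: insert ape -> sets bits 0 1 2 -> bits=111100010
Op 3: query bee -> checks bit1=1, bit6=0 (has a 0) -> no
Op 4: insert ant -> sets bits 0 1 5 -> bits=111101010
Op 5: query ant -> checks bit0=1, bit1=1, bit5=1 (all 1) -> maybe
Op 6: query bee -> checks bit1=1, bit6=0 (has a 0) -> no
Op 7: insert ram -> sets bits 1 3 4 -> bits=111111010
Op 8: insert dog -> sets bits 1 5 6 -> bits=111111110
Op 9: query bee -> checks bit1=1, bit6=1 (all 1) -> maybe
Query results in order: no maybe no maybe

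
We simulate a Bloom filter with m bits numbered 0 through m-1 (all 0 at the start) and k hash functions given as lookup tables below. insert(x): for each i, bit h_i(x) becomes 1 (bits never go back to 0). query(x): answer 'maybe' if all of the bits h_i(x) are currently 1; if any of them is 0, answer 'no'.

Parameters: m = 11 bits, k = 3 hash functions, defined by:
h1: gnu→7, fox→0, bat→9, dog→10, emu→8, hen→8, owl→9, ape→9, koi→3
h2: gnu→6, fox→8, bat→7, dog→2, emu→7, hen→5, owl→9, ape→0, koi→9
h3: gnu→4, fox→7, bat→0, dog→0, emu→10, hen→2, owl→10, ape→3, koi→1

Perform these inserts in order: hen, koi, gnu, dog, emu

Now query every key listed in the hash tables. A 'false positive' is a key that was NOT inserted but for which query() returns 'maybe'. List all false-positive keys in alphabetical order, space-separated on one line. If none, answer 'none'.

Answer: ape bat fox owl

Derivation:
Start: bits=00000000000
After insert 'hen': sets bits 2 5 8 -> bits=00100100100
After insert 'koi': sets bits 1 3 9 -> bits=01110100110
After insert 'gnu': sets bits 4 6 7 -> bits=01111111110
After insert 'dog': sets bits 0 2 10 -> bits=11111111111
After insert 'emu': sets bits 7 8 10 -> bits=11111111111
Not inserted: ape bat fox owl — query each against bits=11111111111:
query ape: checks bit0=1, bit3=1, bit9=1 (all 1) -> maybe => FALSE POSITIVE
query bat: checks bit0=1, bit7=1, bit9=1 (all 1) -> maybe => FALSE POSITIVE
query fox: checks bit0=1, bit7=1, bit8=1 (all 1) -> maybe => FALSE POSITIVE
query owl: checks bit9=1, bit10=1 (all 1) -> maybe => FALSE POSITIVE
False positives (alphabetical): ape bat fox owl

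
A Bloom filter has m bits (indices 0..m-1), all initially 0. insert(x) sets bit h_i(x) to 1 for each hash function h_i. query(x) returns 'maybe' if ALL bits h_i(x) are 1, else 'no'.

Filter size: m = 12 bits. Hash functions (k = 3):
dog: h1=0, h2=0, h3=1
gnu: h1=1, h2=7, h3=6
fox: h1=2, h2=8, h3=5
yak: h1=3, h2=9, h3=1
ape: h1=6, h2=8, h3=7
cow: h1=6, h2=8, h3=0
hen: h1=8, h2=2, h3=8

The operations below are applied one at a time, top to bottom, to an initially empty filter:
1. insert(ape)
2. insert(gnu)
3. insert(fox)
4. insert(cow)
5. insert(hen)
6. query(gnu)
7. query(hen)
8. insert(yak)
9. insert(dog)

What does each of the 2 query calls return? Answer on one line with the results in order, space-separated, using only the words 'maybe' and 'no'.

Answer: maybe maybe

Derivation:
Start: bits=000000000000
Op 1: insert ape -> sets bits 6 7 8 -> bits=000000111000
Op 2: insert gnu -> sets bits 1 6 7 -> bits=010000111000
Op 3: insert fox -> sets bits 2 5 8 -> bits=011001111000
Op 4: insert cow -> sets bits 0 6 8 -> bits=111001111000
Op 5: insert hen -> sets bits 2 8 -> bits=111001111000
Op 6: query gnu -> checks bit1=1, bit6=1, bit7=1 (all 1) -> maybe
Op 7: query hen -> checks bit2=1, bit8=1 (all 1) -> maybe
Op 8: insert yak -> sets bits 1 3 9 -> bits=111101111100
Op 9: insert dog -> sets bits 0 1 -> bits=111101111100
Query results in order: maybe maybe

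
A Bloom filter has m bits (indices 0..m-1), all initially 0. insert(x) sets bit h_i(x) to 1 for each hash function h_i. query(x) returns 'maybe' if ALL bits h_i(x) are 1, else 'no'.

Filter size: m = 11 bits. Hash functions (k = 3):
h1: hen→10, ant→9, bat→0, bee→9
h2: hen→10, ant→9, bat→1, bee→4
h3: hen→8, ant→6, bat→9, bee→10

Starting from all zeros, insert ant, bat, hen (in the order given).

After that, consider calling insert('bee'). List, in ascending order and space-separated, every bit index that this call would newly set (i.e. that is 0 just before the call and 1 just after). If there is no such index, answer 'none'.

Answer: 4

Derivation:
Start: bits=00000000000
After insert 'ant': sets bits 6 9 -> bits=00000010010
After insert 'bat': sets bits 0 1 9 -> bits=11000010010
After insert 'hen': sets bits 8 10 -> bits=11000010111
insert 'bee' would touch bits 4 9 10; currently bit4=0, bit9=1, bit10=1
Bits that are 0 among those (would change 0->1): 4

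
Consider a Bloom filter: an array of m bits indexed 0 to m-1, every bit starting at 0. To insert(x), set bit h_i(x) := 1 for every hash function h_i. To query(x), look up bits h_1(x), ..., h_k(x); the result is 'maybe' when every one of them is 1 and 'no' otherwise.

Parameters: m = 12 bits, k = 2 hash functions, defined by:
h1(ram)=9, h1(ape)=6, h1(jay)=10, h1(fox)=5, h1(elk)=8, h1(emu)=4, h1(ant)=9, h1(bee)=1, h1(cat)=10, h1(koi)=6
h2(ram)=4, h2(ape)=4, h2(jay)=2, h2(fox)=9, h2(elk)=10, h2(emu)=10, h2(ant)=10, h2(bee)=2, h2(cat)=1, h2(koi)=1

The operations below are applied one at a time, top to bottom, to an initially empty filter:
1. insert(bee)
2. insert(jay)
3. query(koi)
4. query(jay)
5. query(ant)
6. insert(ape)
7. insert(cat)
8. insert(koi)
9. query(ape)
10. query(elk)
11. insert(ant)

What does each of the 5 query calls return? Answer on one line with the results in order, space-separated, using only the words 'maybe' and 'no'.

Start: bits=000000000000
Op 1: insert bee -> sets bits 1 2 -> bits=011000000000
Op 2: insert jay -> sets bits 2 10 -> bits=011000000010
Op 3: query koi -> checks bit1=1, bit6=0 (has a 0) -> no
Op 4: query jay -> checks bit2=1, bit10=1 (all 1) -> maybe
Op 5: query ant -> checks bit9=0, bit10=1 (has a 0) -> no
Op 6: insert ape -> sets bits 4 6 -> bits=011010100010
Op 7: insert cat -> sets bits 1 10 -> bits=011010100010
Op 8: insert koi -> sets bits 1 6 -> bits=011010100010
Op 9: query ape -> checks bit4=1, bit6=1 (all 1) -> maybe
Op 10: query elk -> checks bit8=0, bit10=1 (has a 0) -> no
Op 11: insert ant -> sets bits 9 10 -> bits=011010100110
Query results in order: no maybe no maybe no

Answer: no maybe no maybe no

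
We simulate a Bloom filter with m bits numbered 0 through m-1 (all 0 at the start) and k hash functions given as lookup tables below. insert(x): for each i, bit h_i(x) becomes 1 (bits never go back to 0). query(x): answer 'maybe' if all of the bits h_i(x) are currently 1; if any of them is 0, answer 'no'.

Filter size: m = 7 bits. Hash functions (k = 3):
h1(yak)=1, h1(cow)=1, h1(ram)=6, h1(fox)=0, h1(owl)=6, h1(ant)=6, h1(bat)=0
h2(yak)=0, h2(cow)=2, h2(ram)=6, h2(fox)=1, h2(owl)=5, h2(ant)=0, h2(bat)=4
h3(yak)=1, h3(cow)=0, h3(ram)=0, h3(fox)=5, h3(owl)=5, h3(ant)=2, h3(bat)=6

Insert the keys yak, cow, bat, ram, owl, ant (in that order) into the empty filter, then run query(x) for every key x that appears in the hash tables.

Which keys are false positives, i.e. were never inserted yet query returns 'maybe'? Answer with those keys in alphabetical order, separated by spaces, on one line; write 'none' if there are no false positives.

Answer: fox

Derivation:
Start: bits=0000000
After insert 'yak': sets bits 0 1 -> bits=1100000
After insert 'cow': sets bits 0 1 2 -> bits=1110000
After insert 'bat': sets bits 0 4 6 -> bits=1110101
After insert 'ram': sets bits 0 6 -> bits=1110101
After insert 'owl': sets bits 5 6 -> bits=1110111
After insert 'ant': sets bits 0 2 6 -> bits=1110111
Not inserted: fox — query each against bits=1110111:
query fox: checks bit0=1, bit1=1, bit5=1 (all 1) -> maybe => FALSE POSITIVE
False positives (alphabetical): fox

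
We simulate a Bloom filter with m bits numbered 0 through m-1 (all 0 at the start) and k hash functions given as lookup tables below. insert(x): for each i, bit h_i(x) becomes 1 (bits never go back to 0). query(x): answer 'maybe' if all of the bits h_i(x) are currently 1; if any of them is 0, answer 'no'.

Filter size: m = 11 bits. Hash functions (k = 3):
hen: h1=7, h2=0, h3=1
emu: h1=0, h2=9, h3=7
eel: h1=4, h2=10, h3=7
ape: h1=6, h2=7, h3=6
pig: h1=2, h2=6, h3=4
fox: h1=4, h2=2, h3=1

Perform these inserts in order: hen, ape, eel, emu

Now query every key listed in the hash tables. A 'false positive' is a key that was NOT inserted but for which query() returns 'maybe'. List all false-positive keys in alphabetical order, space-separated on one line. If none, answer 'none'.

Start: bits=00000000000
After insert 'hen': sets bits 0 1 7 -> bits=11000001000
After insert 'ape': sets bits 6 7 -> bits=11000011000
After insert 'eel': sets bits 4 7 10 -> bits=11001011001
After insert 'emu': sets bits 0 7 9 -> bits=11001011011
Not inserted: fox pig — query each against bits=11001011011:
query fox: checks bit1=1, bit2=0, bit4=1 (has a 0) -> no => not a false positive
query pig: checks bit2=0, bit4=1, bit6=1 (has a 0) -> no => not a false positive
False positives (alphabetical): none

Answer: none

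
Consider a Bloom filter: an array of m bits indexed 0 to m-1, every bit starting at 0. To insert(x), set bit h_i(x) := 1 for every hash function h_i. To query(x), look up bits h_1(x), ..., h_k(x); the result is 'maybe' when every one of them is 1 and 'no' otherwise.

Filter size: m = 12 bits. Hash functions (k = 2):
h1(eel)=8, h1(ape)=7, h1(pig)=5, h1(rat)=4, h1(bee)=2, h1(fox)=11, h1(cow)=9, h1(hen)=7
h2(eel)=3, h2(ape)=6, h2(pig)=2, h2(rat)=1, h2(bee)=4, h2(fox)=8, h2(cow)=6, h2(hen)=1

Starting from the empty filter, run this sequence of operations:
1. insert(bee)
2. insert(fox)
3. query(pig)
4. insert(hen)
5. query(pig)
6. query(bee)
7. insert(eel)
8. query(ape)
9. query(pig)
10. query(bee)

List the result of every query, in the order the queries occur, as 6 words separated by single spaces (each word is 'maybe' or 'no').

Answer: no no maybe no no maybe

Derivation:
Start: bits=000000000000
Op 1: insert bee -> sets bits 2 4 -> bits=001010000000
Op 2: insert fox -> sets bits 8 11 -> bits=001010001001
Op 3: query pig -> checks bit2=1, bit5=0 (has a 0) -> no
Op 4: insert hen -> sets bits 1 7 -> bits=011010011001
Op 5: query pig -> checks bit2=1, bit5=0 (has a 0) -> no
Op 6: query bee -> checks bit2=1, bit4=1 (all 1) -> maybe
Op 7: insert eel -> sets bits 3 8 -> bits=011110011001
Op 8: query ape -> checks bit6=0, bit7=1 (has a 0) -> no
Op 9: query pig -> checks bit2=1, bit5=0 (has a 0) -> no
Op 10: query bee -> checks bit2=1, bit4=1 (all 1) -> maybe
Query results in order: no no maybe no no maybe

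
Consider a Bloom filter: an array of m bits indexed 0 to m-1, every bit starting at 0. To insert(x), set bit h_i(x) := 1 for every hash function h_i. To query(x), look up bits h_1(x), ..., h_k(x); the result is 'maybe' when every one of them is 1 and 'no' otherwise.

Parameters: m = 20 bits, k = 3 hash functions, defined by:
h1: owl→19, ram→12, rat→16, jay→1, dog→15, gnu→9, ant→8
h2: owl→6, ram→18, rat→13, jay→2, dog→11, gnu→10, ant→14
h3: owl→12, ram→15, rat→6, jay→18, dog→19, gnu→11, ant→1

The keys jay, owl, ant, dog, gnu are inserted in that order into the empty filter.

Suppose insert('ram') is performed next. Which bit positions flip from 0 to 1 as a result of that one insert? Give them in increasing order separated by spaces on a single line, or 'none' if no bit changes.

Answer: none

Derivation:
Start: bits=00000000000000000000
After insert 'jay': sets bits 1 2 18 -> bits=01100000000000000010
After insert 'owl': sets bits 6 12 19 -> bits=01100010000010000011
After insert 'ant': sets bits 1 8 14 -> bits=01100010100010100011
After insert 'dog': sets bits 11 15 19 -> bits=01100010100110110011
After insert 'gnu': sets bits 9 10 11 -> bits=01100010111110110011
insert 'ram' would touch bits 12 15 18; currently bit12=1, bit15=1, bit18=1
Bits that are 0 among those (would change 0->1): none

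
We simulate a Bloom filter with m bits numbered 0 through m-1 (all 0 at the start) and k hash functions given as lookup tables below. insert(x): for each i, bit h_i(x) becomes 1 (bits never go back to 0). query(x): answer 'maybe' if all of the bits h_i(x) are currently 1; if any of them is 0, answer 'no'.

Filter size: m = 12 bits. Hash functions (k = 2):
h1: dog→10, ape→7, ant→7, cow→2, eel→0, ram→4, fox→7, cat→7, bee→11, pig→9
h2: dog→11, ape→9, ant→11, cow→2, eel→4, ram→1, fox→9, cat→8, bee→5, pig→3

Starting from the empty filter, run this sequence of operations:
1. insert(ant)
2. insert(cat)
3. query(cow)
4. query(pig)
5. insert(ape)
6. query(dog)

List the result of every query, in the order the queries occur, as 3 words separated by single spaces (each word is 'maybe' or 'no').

Start: bits=000000000000
Op 1: insert ant -> sets bits 7 11 -> bits=000000010001
Op 2: insert cat -> sets bits 7 8 -> bits=000000011001
Op 3: query cow -> checks bit2=0 (has a 0) -> no
Op 4: query pig -> checks bit3=0, bit9=0 (has a 0) -> no
Op 5: insert ape -> sets bits 7 9 -> bits=000000011101
Op 6: query dog -> checks bit10=0, bit11=1 (has a 0) -> no
Query results in order: no no no

Answer: no no no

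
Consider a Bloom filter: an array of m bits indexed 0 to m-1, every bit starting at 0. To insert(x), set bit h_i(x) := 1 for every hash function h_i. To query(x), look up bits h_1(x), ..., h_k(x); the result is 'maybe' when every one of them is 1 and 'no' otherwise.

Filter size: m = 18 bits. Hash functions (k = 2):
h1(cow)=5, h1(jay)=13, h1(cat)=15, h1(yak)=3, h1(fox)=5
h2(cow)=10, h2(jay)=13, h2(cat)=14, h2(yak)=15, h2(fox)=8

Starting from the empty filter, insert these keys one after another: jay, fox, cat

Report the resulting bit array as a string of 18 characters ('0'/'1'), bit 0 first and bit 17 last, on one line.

Answer: 000001001000011100

Derivation:
Start: bits=000000000000000000
After insert 'jay': sets bits 13 -> bits=000000000000010000
After insert 'fox': sets bits 5 8 -> bits=000001001000010000
After insert 'cat': sets bits 14 15 -> bits=000001001000011100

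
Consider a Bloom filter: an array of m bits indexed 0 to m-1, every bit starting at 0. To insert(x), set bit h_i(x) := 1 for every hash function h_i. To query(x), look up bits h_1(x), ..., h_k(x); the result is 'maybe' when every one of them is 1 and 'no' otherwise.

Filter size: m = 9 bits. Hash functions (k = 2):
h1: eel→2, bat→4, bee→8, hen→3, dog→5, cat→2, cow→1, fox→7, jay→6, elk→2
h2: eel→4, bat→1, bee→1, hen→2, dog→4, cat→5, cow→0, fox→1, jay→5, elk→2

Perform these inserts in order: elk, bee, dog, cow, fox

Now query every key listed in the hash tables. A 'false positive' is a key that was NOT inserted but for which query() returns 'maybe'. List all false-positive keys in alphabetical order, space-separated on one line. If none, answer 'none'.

Answer: bat cat eel

Derivation:
Start: bits=000000000
After insert 'elk': sets bits 2 -> bits=001000000
After insert 'bee': sets bits 1 8 -> bits=011000001
After insert 'dog': sets bits 4 5 -> bits=011011001
After insert 'cow': sets bits 0 1 -> bits=111011001
After insert 'fox': sets bits 1 7 -> bits=111011011
Not inserted: bat cat eel hen jay — query each against bits=111011011:
query bat: checks bit1=1, bit4=1 (all 1) -> maybe => FALSE POSITIVE
query cat: checks bit2=1, bit5=1 (all 1) -> maybe => FALSE POSITIVE
query eel: checks bit2=1, bit4=1 (all 1) -> maybe => FALSE POSITIVE
query hen: checks bit2=1, bit3=0 (has a 0) -> no => not a false positive
query jay: checks bit5=1, bit6=0 (has a 0) -> no => not a false positive
False positives (alphabetical): bat cat eel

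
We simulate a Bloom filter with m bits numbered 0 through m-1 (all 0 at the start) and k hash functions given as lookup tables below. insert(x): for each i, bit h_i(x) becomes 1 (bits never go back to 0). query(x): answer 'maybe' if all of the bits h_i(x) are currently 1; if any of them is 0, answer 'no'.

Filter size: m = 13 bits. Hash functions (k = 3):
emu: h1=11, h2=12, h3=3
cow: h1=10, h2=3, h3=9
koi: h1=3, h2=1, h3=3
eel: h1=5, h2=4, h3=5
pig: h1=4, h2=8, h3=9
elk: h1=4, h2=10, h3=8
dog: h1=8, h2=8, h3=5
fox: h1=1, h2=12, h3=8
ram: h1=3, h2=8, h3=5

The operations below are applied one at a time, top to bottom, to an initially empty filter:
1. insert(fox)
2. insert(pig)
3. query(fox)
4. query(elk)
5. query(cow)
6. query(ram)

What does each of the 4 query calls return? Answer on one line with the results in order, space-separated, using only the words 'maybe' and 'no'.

Start: bits=0000000000000
Op 1: insert fox -> sets bits 1 8 12 -> bits=0100000010001
Op 2: insert pig -> sets bits 4 8 9 -> bits=0100100011001
Op 3: query fox -> checks bit1=1, bit8=1, bit12=1 (all 1) -> maybe
Op 4: query elk -> checks bit4=1, bit8=1, bit10=0 (has a 0) -> no
Op 5: query cow -> checks bit3=0, bit9=1, bit10=0 (has a 0) -> no
Op 6: query ram -> checks bit3=0, bit5=0, bit8=1 (has a 0) -> no
Query results in order: maybe no no no

Answer: maybe no no no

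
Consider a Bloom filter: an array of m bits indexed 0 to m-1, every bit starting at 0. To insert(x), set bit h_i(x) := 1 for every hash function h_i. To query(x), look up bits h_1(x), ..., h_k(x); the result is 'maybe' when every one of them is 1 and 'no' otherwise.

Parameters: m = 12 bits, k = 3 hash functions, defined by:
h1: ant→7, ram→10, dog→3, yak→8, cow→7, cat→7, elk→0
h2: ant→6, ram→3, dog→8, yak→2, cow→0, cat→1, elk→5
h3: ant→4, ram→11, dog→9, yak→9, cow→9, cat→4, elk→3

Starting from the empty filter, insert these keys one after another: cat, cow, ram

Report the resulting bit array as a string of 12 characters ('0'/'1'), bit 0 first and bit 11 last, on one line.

Answer: 110110010111

Derivation:
Start: bits=000000000000
After insert 'cat': sets bits 1 4 7 -> bits=010010010000
After insert 'cow': sets bits 0 7 9 -> bits=110010010100
After insert 'ram': sets bits 3 10 11 -> bits=110110010111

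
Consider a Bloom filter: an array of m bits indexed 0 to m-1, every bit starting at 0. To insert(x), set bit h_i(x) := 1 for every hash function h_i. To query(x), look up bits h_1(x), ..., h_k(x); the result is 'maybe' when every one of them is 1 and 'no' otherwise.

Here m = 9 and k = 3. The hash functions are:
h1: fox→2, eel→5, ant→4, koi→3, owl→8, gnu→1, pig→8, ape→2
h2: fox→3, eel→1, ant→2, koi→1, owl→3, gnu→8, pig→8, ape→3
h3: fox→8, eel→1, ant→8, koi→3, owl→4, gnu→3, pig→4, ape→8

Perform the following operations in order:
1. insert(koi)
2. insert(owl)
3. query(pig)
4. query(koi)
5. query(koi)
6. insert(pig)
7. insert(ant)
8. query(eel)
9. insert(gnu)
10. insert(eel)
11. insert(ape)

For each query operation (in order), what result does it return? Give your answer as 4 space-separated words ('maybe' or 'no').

Start: bits=000000000
Op 1: insert koi -> sets bits 1 3 -> bits=010100000
Op 2: insert owl -> sets bits 3 4 8 -> bits=010110001
Op 3: query pig -> checks bit4=1, bit8=1 (all 1) -> maybe
Op 4: query koi -> checks bit1=1, bit3=1 (all 1) -> maybe
Op 5: query koi -> checks bit1=1, bit3=1 (all 1) -> maybe
Op 6: insert pig -> sets bits 4 8 -> bits=010110001
Op 7: insert ant -> sets bits 2 4 8 -> bits=011110001
Op 8: query eel -> checks bit1=1, bit5=0 (has a 0) -> no
Op 9: insert gnu -> sets bits 1 3 8 -> bits=011110001
Op 10: insert eel -> sets bits 1 5 -> bits=011111001
Op 11: insert ape -> sets bits 2 3 8 -> bits=011111001
Query results in order: maybe maybe maybe no

Answer: maybe maybe maybe no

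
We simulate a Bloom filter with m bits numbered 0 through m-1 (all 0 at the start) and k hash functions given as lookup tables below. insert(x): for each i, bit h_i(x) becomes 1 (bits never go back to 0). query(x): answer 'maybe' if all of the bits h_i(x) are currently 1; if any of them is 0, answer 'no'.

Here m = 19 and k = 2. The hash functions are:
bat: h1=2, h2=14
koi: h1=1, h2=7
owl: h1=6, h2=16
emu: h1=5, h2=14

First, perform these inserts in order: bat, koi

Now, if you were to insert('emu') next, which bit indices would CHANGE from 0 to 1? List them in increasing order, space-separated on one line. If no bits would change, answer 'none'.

Start: bits=0000000000000000000
After insert 'bat': sets bits 2 14 -> bits=0010000000000010000
After insert 'koi': sets bits 1 7 -> bits=0110000100000010000
insert 'emu' would touch bits 5 14; currently bit5=0, bit14=1
Bits that are 0 among those (would change 0->1): 5

Answer: 5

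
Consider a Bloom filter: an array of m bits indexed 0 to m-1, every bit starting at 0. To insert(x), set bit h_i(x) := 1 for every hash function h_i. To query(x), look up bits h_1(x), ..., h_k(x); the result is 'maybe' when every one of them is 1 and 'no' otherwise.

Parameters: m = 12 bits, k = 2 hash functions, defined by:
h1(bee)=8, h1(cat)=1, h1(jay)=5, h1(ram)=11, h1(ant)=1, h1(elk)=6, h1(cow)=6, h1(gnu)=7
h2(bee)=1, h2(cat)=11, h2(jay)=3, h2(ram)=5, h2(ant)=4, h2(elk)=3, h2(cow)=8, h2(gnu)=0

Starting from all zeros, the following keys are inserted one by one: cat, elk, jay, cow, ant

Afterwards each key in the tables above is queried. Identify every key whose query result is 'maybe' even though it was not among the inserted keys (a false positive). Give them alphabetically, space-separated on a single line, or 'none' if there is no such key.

Answer: bee ram

Derivation:
Start: bits=000000000000
After insert 'cat': sets bits 1 11 -> bits=010000000001
After insert 'elk': sets bits 3 6 -> bits=010100100001
After insert 'jay': sets bits 3 5 -> bits=010101100001
After insert 'cow': sets bits 6 8 -> bits=010101101001
After insert 'ant': sets bits 1 4 -> bits=010111101001
Not inserted: bee gnu ram — query each against bits=010111101001:
query bee: checks bit1=1, bit8=1 (all 1) -> maybe => FALSE POSITIVE
query gnu: checks bit0=0, bit7=0 (has a 0) -> no => not a false positive
query ram: checks bit5=1, bit11=1 (all 1) -> maybe => FALSE POSITIVE
False positives (alphabetical): bee ram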